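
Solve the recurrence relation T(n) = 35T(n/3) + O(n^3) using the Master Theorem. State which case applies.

Master Theorem for T(n) = 35T(n/3) + O(n^3):

a = 35, b = 3, c = 3
log_b(a) = log_3(35) = 3.2362

Case 1: c = 3 < log_3(35) = 3.2362
T(n) = O(n^(log_3 35))

For T(n) = 35T(n/3) + O(n^3): log_3(35) = 3.2362. This is Case 1 of the Master Theorem (c < log_b(a), work dominated by leaves), giving O(n^(log_3 35)).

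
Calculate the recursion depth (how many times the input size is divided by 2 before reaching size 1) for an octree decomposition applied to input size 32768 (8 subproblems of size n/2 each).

For divide and conquer with division factor 2:

Problem sizes at each level:
Level 0: 32768
Level 1: 16384
Level 2: 8192
Level 3: 4096
Level 4: 2048
Level 5: 1024
Level 6: 512
Level 7: 256
Level 8: 128
Level 9: 64
Level 10: 32
Level 11: 16
Level 12: 8
Level 13: 4
Level 14: 2
Level 15: 1

The root is level 0 and the size-1 base case is level 15 (the tree spans levels 0 through 15, i.e. 16 levels counting the root), so the depth is the number of divisions: log_2(32768) = 15

The recursion tree depth is log_2(32768) = 15. At each level, the problem size is divided by 2, so it takes 15 divisions to reduce to a base case of size 1. The algorithm makes 8 recursive calls at each level.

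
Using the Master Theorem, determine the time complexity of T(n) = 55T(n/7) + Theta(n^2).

Master Theorem for T(n) = 55T(n/7) + O(n^2):

a = 55, b = 7, c = 2
log_b(a) = log_7(55) = 2.0594

Case 1: c = 2 < log_7(55) = 2.0594
T(n) = O(n^(log_7 55))

For T(n) = 55T(n/7) + O(n^2): log_7(55) = 2.0594. This is Case 1 of the Master Theorem (c < log_b(a), work dominated by leaves), giving O(n^(log_7 55)).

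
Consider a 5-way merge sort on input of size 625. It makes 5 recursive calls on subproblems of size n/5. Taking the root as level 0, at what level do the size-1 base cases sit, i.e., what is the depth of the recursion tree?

For divide and conquer with division factor 5:

Problem sizes at each level:
Level 0: 625
Level 1: 125
Level 2: 25
Level 3: 5
Level 4: 1

The root is level 0 and the size-1 base case is level 4 (the tree spans levels 0 through 4, i.e. 5 levels counting the root), so the depth is the number of divisions: log_5(625) = 4

The recursion tree depth is log_5(625) = 4. At each level, the problem size is divided by 5, so it takes 4 divisions to reduce to a base case of size 1. The algorithm makes 5 recursive calls at each level.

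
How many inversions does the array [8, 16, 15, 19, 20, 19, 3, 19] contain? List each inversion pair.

Finding inversions in [8, 16, 15, 19, 20, 19, 3, 19]:

(0, 6): arr[0]=8 > arr[6]=3
(1, 2): arr[1]=16 > arr[2]=15
(1, 6): arr[1]=16 > arr[6]=3
(2, 6): arr[2]=15 > arr[6]=3
(3, 6): arr[3]=19 > arr[6]=3
(4, 5): arr[4]=20 > arr[5]=19
(4, 6): arr[4]=20 > arr[6]=3
(4, 7): arr[4]=20 > arr[7]=19
(5, 6): arr[5]=19 > arr[6]=3

Total inversions: 9

The array has 9 inversion(s): (0,6), (1,2), (1,6), (2,6), (3,6), (4,5), (4,6), (4,7), (5,6). Each pair (i,j) satisfies i < j and arr[i] > arr[j].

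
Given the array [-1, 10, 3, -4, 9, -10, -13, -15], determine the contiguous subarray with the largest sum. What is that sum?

Using Kadane's algorithm on [-1, 10, 3, -4, 9, -10, -13, -15]:

Scanning through the array:
Position 1 (value 10): max_ending_here = 10, max_so_far = 10
Position 2 (value 3): max_ending_here = 13, max_so_far = 13
Position 3 (value -4): max_ending_here = 9, max_so_far = 13
Position 4 (value 9): max_ending_here = 18, max_so_far = 18
Position 5 (value -10): max_ending_here = 8, max_so_far = 18
Position 6 (value -13): max_ending_here = -5, max_so_far = 18
Position 7 (value -15): max_ending_here = -15, max_so_far = 18

Maximum subarray: [10, 3, -4, 9]
Maximum sum: 18

The maximum subarray is [10, 3, -4, 9] with sum 18. This subarray runs from index 1 to index 4.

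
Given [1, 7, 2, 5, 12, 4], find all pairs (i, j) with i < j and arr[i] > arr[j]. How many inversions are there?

Finding inversions in [1, 7, 2, 5, 12, 4]:

(1, 2): arr[1]=7 > arr[2]=2
(1, 3): arr[1]=7 > arr[3]=5
(1, 5): arr[1]=7 > arr[5]=4
(3, 5): arr[3]=5 > arr[5]=4
(4, 5): arr[4]=12 > arr[5]=4

Total inversions: 5

The array has 5 inversion(s): (1,2), (1,3), (1,5), (3,5), (4,5). Each pair (i,j) satisfies i < j and arr[i] > arr[j].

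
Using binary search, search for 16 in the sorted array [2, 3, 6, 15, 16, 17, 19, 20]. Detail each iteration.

Binary search for 16 in [2, 3, 6, 15, 16, 17, 19, 20]:

lo=0, hi=7, mid=3, arr[mid]=15 -> 15 < 16, search right half
lo=4, hi=7, mid=5, arr[mid]=17 -> 17 > 16, search left half
lo=4, hi=4, mid=4, arr[mid]=16 -> Found target at index 4!

Binary search finds 16 at index 4 after 3 comparisons. The search repeatedly halves the search space by comparing with the middle element.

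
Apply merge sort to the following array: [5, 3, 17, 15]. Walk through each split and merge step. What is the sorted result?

Merge sort trace:

Split: [5, 3, 17, 15] -> [5, 3] and [17, 15]
  Split: [5, 3] -> [5] and [3]
  Merge: [5] + [3] -> [3, 5]
  Split: [17, 15] -> [17] and [15]
  Merge: [17] + [15] -> [15, 17]
Merge: [3, 5] + [15, 17] -> [3, 5, 15, 17]

Final sorted array: [3, 5, 15, 17]

The merge sort proceeds by recursively splitting the array and merging sorted halves.
After all merges, the sorted array is [3, 5, 15, 17].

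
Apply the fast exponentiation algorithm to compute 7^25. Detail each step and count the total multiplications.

Computing 7^25 by squaring (build up from 7^1; each line after the first costs one multiplication):

7^1 = 7
7^2 = (7^1)^2 = 7^2 = 49
7^3 = 7 * 7^2 = 7 * 49 = 343
7^6 = (7^3)^2 = 343^2 = 117649
7^12 = (7^6)^2 = 117649^2 = 13841287201
7^24 = (7^12)^2 = 13841287201^2 = 191581231380566414401
7^25 = 7 * 7^24 = 7 * 191581231380566414401 = 1341068619663964900807

Result: 1341068619663964900807
Multiplications needed: 6 (6 lines after 7^1)

7^25 = 1341068619663964900807. Using exponentiation by squaring, this requires 6 multiplications. The key idea: if the exponent is even, square the half-power; if odd, multiply by the base once.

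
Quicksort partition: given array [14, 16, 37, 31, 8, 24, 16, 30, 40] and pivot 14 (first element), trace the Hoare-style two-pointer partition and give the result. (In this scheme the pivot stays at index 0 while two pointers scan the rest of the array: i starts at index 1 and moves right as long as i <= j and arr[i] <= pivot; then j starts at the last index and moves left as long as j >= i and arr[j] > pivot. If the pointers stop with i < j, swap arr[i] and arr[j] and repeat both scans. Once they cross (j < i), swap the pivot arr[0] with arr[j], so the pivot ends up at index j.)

Hoare-style two-pointer partition with pivot = 14:

Initial array: [14, 16, 37, 31, 8, 24, 16, 30, 40]

Pointers start at i = 1, j = 8.
i stops at index 1 (arr[1]=16 > 14), j stops at index 4 (arr[4]=8 <= 14): swap arr[1] and arr[4], array becomes [14, 8, 37, 31, 16, 24, 16, 30, 40]
i ends at 2, j ends at 1: the pointers have crossed (j < i), so scanning stops.

Swap pivot arr[0] with arr[1] to place pivot at position 1: [8, 14, 37, 31, 16, 24, 16, 30, 40]
Pivot position: 1

After partitioning with pivot 14, the array becomes [8, 14, 37, 31, 16, 24, 16, 30, 40]. The pivot is placed at index 1. All elements to the left of the pivot are <= 14, and all elements to the right are > 14.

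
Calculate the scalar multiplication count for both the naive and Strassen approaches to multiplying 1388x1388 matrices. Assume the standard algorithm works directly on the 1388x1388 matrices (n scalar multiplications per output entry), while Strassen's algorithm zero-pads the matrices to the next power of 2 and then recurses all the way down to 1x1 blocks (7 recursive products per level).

Matrix multiplication for 1388x1388 matrices:

Strassen's algorithm requires power-of-2 dimensions. Pad 1388x1388 to 2048x2048 (next power of 2).

Standard algorithm: 1388^3 = 2674043072 multiplications
Strassen's algorithm: 7^(log2(2048)) = 7^11 = 1977326743 multiplications
Savings: 2674043072 - 1977326743 = 696716329 multiplications

Standard: 2674043072 multiplications (1388^3). Strassen: 1977326743 multiplications (7^11, after padding to 2048x2048). Strassen reduces 8 recursive multiplications to 7 at each level.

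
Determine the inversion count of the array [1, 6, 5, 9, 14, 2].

Finding inversions in [1, 6, 5, 9, 14, 2]:

(1, 2): arr[1]=6 > arr[2]=5
(1, 5): arr[1]=6 > arr[5]=2
(2, 5): arr[2]=5 > arr[5]=2
(3, 5): arr[3]=9 > arr[5]=2
(4, 5): arr[4]=14 > arr[5]=2

Total inversions: 5

The array has 5 inversion(s): (1,2), (1,5), (2,5), (3,5), (4,5). Each pair (i,j) satisfies i < j and arr[i] > arr[j].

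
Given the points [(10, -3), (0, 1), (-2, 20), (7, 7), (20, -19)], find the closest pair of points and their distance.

Computing all pairwise distances among 5 points:

d((10, -3), (0, 1)) = 10.7703
d((10, -3), (-2, 20)) = 25.9422
d((10, -3), (7, 7)) = 10.4403
d((10, -3), (20, -19)) = 18.868
d((0, 1), (-2, 20)) = 19.105
d((0, 1), (7, 7)) = 9.2195 <-- minimum
d((0, 1), (20, -19)) = 28.2843
d((-2, 20), (7, 7)) = 15.8114
d((-2, 20), (20, -19)) = 44.7772
d((7, 7), (20, -19)) = 29.0689

Closest pair: (0, 1) and (7, 7) with distance 9.2195

The closest pair is (0, 1) and (7, 7) with Euclidean distance 9.2195. For 5 points, brute-force pairwise comparison is shown above. For large n, the divide-and-conquer algorithm (sort by x, recurse on halves, check the dividing strip) achieves O(n log n).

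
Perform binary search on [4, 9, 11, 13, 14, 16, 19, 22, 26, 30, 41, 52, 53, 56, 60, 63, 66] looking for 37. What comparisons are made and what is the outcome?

Binary search for 37 in [4, 9, 11, 13, 14, 16, 19, 22, 26, 30, 41, 52, 53, 56, 60, 63, 66]:

lo=0, hi=16, mid=8, arr[mid]=26 -> 26 < 37, search right half
lo=9, hi=16, mid=12, arr[mid]=53 -> 53 > 37, search left half
lo=9, hi=11, mid=10, arr[mid]=41 -> 41 > 37, search left half
lo=9, hi=9, mid=9, arr[mid]=30 -> 30 < 37, search right half
lo=10 > hi=9, target 37 not found

Binary search determines that 37 is not in the array after 4 comparisons. The search space was exhausted without finding the target.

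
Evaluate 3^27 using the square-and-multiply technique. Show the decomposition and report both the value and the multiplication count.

Computing 3^27 by squaring (build up from 3^1; each line after the first costs one multiplication):

3^1 = 3
3^2 = (3^1)^2 = 3^2 = 9
3^3 = 3 * 3^2 = 3 * 9 = 27
3^6 = (3^3)^2 = 27^2 = 729
3^12 = (3^6)^2 = 729^2 = 531441
3^13 = 3 * 3^12 = 3 * 531441 = 1594323
3^26 = (3^13)^2 = 1594323^2 = 2541865828329
3^27 = 3 * 3^26 = 3 * 2541865828329 = 7625597484987

Result: 7625597484987
Multiplications needed: 7 (7 lines after 3^1)

3^27 = 7625597484987. Using exponentiation by squaring, this requires 7 multiplications. The key idea: if the exponent is even, square the half-power; if odd, multiply by the base once.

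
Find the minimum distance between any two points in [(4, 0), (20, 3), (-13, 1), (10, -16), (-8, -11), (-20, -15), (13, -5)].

Computing all pairwise distances among 7 points:

d((4, 0), (20, 3)) = 16.2788
d((4, 0), (-13, 1)) = 17.0294
d((4, 0), (10, -16)) = 17.088
d((4, 0), (-8, -11)) = 16.2788
d((4, 0), (-20, -15)) = 28.3019
d((4, 0), (13, -5)) = 10.2956 <-- minimum
d((20, 3), (-13, 1)) = 33.0606
d((20, 3), (10, -16)) = 21.4709
d((20, 3), (-8, -11)) = 31.305
d((20, 3), (-20, -15)) = 43.8634
d((20, 3), (13, -5)) = 10.6301
d((-13, 1), (10, -16)) = 28.6007
d((-13, 1), (-8, -11)) = 13.0
d((-13, 1), (-20, -15)) = 17.4642
d((-13, 1), (13, -5)) = 26.6833
d((10, -16), (-8, -11)) = 18.6815
d((10, -16), (-20, -15)) = 30.0167
d((10, -16), (13, -5)) = 11.4018
d((-8, -11), (-20, -15)) = 12.6491
d((-8, -11), (13, -5)) = 21.8403
d((-20, -15), (13, -5)) = 34.4819

Closest pair: (4, 0) and (13, -5) with distance 10.2956

The closest pair is (4, 0) and (13, -5) with Euclidean distance 10.2956. For 7 points, brute-force pairwise comparison is shown above. For large n, the divide-and-conquer algorithm (sort by x, recurse on halves, check the dividing strip) achieves O(n log n).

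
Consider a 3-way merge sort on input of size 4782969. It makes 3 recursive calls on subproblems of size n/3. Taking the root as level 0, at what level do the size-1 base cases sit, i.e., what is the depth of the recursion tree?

For divide and conquer with division factor 3:

Problem sizes at each level:
Level 0: 4782969
Level 1: 1594323
Level 2: 531441
Level 3: 177147
Level 4: 59049
Level 5: 19683
Level 6: 6561
Level 7: 2187
Level 8: 729
Level 9: 243
Level 10: 81
Level 11: 27
Level 12: 9
Level 13: 3
Level 14: 1

The root is level 0 and the size-1 base case is level 14 (the tree spans levels 0 through 14, i.e. 15 levels counting the root), so the depth is the number of divisions: log_3(4782969) = 14

The recursion tree depth is log_3(4782969) = 14. At each level, the problem size is divided by 3, so it takes 14 divisions to reduce to a base case of size 1. The algorithm makes 3 recursive calls at each level.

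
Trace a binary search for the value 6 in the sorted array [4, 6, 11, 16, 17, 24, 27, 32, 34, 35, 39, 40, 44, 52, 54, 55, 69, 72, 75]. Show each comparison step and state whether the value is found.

Binary search for 6 in [4, 6, 11, 16, 17, 24, 27, 32, 34, 35, 39, 40, 44, 52, 54, 55, 69, 72, 75]:

lo=0, hi=18, mid=9, arr[mid]=35 -> 35 > 6, search left half
lo=0, hi=8, mid=4, arr[mid]=17 -> 17 > 6, search left half
lo=0, hi=3, mid=1, arr[mid]=6 -> Found target at index 1!

Binary search finds 6 at index 1 after 3 comparisons. The search repeatedly halves the search space by comparing with the middle element.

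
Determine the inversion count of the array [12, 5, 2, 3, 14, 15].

Finding inversions in [12, 5, 2, 3, 14, 15]:

(0, 1): arr[0]=12 > arr[1]=5
(0, 2): arr[0]=12 > arr[2]=2
(0, 3): arr[0]=12 > arr[3]=3
(1, 2): arr[1]=5 > arr[2]=2
(1, 3): arr[1]=5 > arr[3]=3

Total inversions: 5

The array has 5 inversion(s): (0,1), (0,2), (0,3), (1,2), (1,3). Each pair (i,j) satisfies i < j and arr[i] > arr[j].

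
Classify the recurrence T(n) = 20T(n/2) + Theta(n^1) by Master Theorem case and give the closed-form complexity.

Master Theorem for T(n) = 20T(n/2) + O(n^1):

a = 20, b = 2, c = 1
log_b(a) = log_2(20) = 4.3219

Case 1: c = 1 < log_2(20) = 4.3219
T(n) = O(n^(log_2 20))

For T(n) = 20T(n/2) + O(n^1): log_2(20) = 4.3219. This is Case 1 of the Master Theorem (c < log_b(a), work dominated by leaves), giving O(n^(log_2 20)).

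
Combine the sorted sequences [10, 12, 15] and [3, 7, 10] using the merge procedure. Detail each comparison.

Merging process:

Compare 10 vs 3: take 3 from right. Merged: [3]
Compare 10 vs 7: take 7 from right. Merged: [3, 7]
Compare 10 vs 10: take 10 from left. Merged: [3, 7, 10]
Compare 12 vs 10: take 10 from right. Merged: [3, 7, 10, 10]
Append remaining from left: [12, 15]. Merged: [3, 7, 10, 10, 12, 15]

Final merged array: [3, 7, 10, 10, 12, 15]
Total comparisons: 4

The merged array is [3, 7, 10, 10, 12, 15], requiring 4 comparisons. The merge step runs in O(n) time where n is the total number of elements.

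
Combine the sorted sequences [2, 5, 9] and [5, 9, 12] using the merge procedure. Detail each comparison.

Merging process:

Compare 2 vs 5: take 2 from left. Merged: [2]
Compare 5 vs 5: take 5 from left. Merged: [2, 5]
Compare 9 vs 5: take 5 from right. Merged: [2, 5, 5]
Compare 9 vs 9: take 9 from left. Merged: [2, 5, 5, 9]
Append remaining from right: [9, 12]. Merged: [2, 5, 5, 9, 9, 12]

Final merged array: [2, 5, 5, 9, 9, 12]
Total comparisons: 4

The merged array is [2, 5, 5, 9, 9, 12], requiring 4 comparisons. The merge step runs in O(n) time where n is the total number of elements.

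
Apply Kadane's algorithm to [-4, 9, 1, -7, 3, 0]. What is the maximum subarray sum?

Using Kadane's algorithm on [-4, 9, 1, -7, 3, 0]:

Scanning through the array:
Position 1 (value 9): max_ending_here = 9, max_so_far = 9
Position 2 (value 1): max_ending_here = 10, max_so_far = 10
Position 3 (value -7): max_ending_here = 3, max_so_far = 10
Position 4 (value 3): max_ending_here = 6, max_so_far = 10
Position 5 (value 0): max_ending_here = 6, max_so_far = 10

Maximum subarray: [9, 1]
Maximum sum: 10

The maximum subarray is [9, 1] with sum 10. This subarray runs from index 1 to index 2.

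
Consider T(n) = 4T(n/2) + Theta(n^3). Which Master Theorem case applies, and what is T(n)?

Master Theorem for T(n) = 4T(n/2) + O(n^3):

a = 4, b = 2, c = 3
log_b(a) = log_2(4) = 2.0000

Case 3: c = 3 > log_2(4) = 2.0000
T(n) = O(n^3) = O(n^3)

For T(n) = 4T(n/2) + O(n^3): log_2(4) = 2.0000. This is Case 3 of the Master Theorem (c > log_b(a), work dominated by root), giving O(n^3).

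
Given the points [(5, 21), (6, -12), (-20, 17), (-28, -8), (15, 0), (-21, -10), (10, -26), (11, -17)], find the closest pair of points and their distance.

Computing all pairwise distances among 8 points:

d((5, 21), (6, -12)) = 33.0151
d((5, 21), (-20, 17)) = 25.318
d((5, 21), (-28, -8)) = 43.9318
d((5, 21), (15, 0)) = 23.2594
d((5, 21), (-21, -10)) = 40.4599
d((5, 21), (10, -26)) = 47.2652
d((5, 21), (11, -17)) = 38.4708
d((6, -12), (-20, 17)) = 38.9487
d((6, -12), (-28, -8)) = 34.2345
d((6, -12), (15, 0)) = 15.0
d((6, -12), (-21, -10)) = 27.074
d((6, -12), (10, -26)) = 14.5602
d((6, -12), (11, -17)) = 7.0711 <-- minimum
d((-20, 17), (-28, -8)) = 26.2488
d((-20, 17), (15, 0)) = 38.9102
d((-20, 17), (-21, -10)) = 27.0185
d((-20, 17), (10, -26)) = 52.4309
d((-20, 17), (11, -17)) = 46.0109
d((-28, -8), (15, 0)) = 43.7379
d((-28, -8), (-21, -10)) = 7.2801
d((-28, -8), (10, -26)) = 42.0476
d((-28, -8), (11, -17)) = 40.025
d((15, 0), (-21, -10)) = 37.3631
d((15, 0), (10, -26)) = 26.4764
d((15, 0), (11, -17)) = 17.4642
d((-21, -10), (10, -26)) = 34.8855
d((-21, -10), (11, -17)) = 32.7567
d((10, -26), (11, -17)) = 9.0554

Closest pair: (6, -12) and (11, -17) with distance 7.0711

The closest pair is (6, -12) and (11, -17) with Euclidean distance 7.0711. For 8 points, brute-force pairwise comparison is shown above. For large n, the divide-and-conquer algorithm (sort by x, recurse on halves, check the dividing strip) achieves O(n log n).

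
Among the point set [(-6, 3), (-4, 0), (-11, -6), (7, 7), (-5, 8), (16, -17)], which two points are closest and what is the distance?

Computing all pairwise distances among 6 points:

d((-6, 3), (-4, 0)) = 3.6056 <-- minimum
d((-6, 3), (-11, -6)) = 10.2956
d((-6, 3), (7, 7)) = 13.6015
d((-6, 3), (-5, 8)) = 5.099
d((-6, 3), (16, -17)) = 29.7321
d((-4, 0), (-11, -6)) = 9.2195
d((-4, 0), (7, 7)) = 13.0384
d((-4, 0), (-5, 8)) = 8.0623
d((-4, 0), (16, -17)) = 26.2488
d((-11, -6), (7, 7)) = 22.2036
d((-11, -6), (-5, 8)) = 15.2315
d((-11, -6), (16, -17)) = 29.1548
d((7, 7), (-5, 8)) = 12.0416
d((7, 7), (16, -17)) = 25.632
d((-5, 8), (16, -17)) = 32.6497

Closest pair: (-6, 3) and (-4, 0) with distance 3.6056

The closest pair is (-6, 3) and (-4, 0) with Euclidean distance 3.6056. For 6 points, brute-force pairwise comparison is shown above. For large n, the divide-and-conquer algorithm (sort by x, recurse on halves, check the dividing strip) achieves O(n log n).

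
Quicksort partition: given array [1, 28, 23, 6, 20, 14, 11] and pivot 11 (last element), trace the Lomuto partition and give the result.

Lomuto partition with pivot = 11:

Initial array: [1, 28, 23, 6, 20, 14, 11]

arr[0]=1 <= 11: swap with position 0, array becomes [1, 28, 23, 6, 20, 14, 11]
arr[1]=28 > 11: no swap
arr[2]=23 > 11: no swap
arr[3]=6 <= 11: swap with position 1, array becomes [1, 6, 23, 28, 20, 14, 11]
arr[4]=20 > 11: no swap
arr[5]=14 > 11: no swap

Place pivot at position 2: [1, 6, 11, 28, 20, 14, 23]
Pivot position: 2

After partitioning with pivot 11, the array becomes [1, 6, 11, 28, 20, 14, 23]. The pivot is placed at index 2. All elements to the left of the pivot are <= 11, and all elements to the right are > 11.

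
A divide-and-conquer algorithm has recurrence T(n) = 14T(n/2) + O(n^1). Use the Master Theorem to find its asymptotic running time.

Master Theorem for T(n) = 14T(n/2) + O(n^1):

a = 14, b = 2, c = 1
log_b(a) = log_2(14) = 3.8074

Case 1: c = 1 < log_2(14) = 3.8074
T(n) = O(n^(log_2 14))

For T(n) = 14T(n/2) + O(n^1): log_2(14) = 3.8074. This is Case 1 of the Master Theorem (c < log_b(a), work dominated by leaves), giving O(n^(log_2 14)).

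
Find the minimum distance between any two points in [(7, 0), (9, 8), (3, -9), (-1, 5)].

Computing all pairwise distances among 4 points:

d((7, 0), (9, 8)) = 8.2462 <-- minimum
d((7, 0), (3, -9)) = 9.8489
d((7, 0), (-1, 5)) = 9.434
d((9, 8), (3, -9)) = 18.0278
d((9, 8), (-1, 5)) = 10.4403
d((3, -9), (-1, 5)) = 14.5602

Closest pair: (7, 0) and (9, 8) with distance 8.2462

The closest pair is (7, 0) and (9, 8) with Euclidean distance 8.2462. For 4 points, brute-force pairwise comparison is shown above. For large n, the divide-and-conquer algorithm (sort by x, recurse on halves, check the dividing strip) achieves O(n log n).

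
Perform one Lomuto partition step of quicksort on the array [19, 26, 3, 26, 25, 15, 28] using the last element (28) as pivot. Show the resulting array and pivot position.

Lomuto partition with pivot = 28:

Initial array: [19, 26, 3, 26, 25, 15, 28]

arr[0]=19 <= 28: swap with position 0, array becomes [19, 26, 3, 26, 25, 15, 28]
arr[1]=26 <= 28: swap with position 1, array becomes [19, 26, 3, 26, 25, 15, 28]
arr[2]=3 <= 28: swap with position 2, array becomes [19, 26, 3, 26, 25, 15, 28]
arr[3]=26 <= 28: swap with position 3, array becomes [19, 26, 3, 26, 25, 15, 28]
arr[4]=25 <= 28: swap with position 4, array becomes [19, 26, 3, 26, 25, 15, 28]
arr[5]=15 <= 28: swap with position 5, array becomes [19, 26, 3, 26, 25, 15, 28]

Place pivot at position 6: [19, 26, 3, 26, 25, 15, 28]
Pivot position: 6

After partitioning with pivot 28, the array becomes [19, 26, 3, 26, 25, 15, 28]. The pivot is placed at index 6. All elements to the left of the pivot are <= 28, and all elements to the right are > 28.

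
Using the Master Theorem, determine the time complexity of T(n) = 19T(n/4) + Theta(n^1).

Master Theorem for T(n) = 19T(n/4) + O(n^1):

a = 19, b = 4, c = 1
log_b(a) = log_4(19) = 2.1240

Case 1: c = 1 < log_4(19) = 2.1240
T(n) = O(n^(log_4 19))

For T(n) = 19T(n/4) + O(n^1): log_4(19) = 2.1240. This is Case 1 of the Master Theorem (c < log_b(a), work dominated by leaves), giving O(n^(log_4 19)).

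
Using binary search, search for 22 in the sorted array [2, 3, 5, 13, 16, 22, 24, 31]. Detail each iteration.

Binary search for 22 in [2, 3, 5, 13, 16, 22, 24, 31]:

lo=0, hi=7, mid=3, arr[mid]=13 -> 13 < 22, search right half
lo=4, hi=7, mid=5, arr[mid]=22 -> Found target at index 5!

Binary search finds 22 at index 5 after 2 comparisons. The search repeatedly halves the search space by comparing with the middle element.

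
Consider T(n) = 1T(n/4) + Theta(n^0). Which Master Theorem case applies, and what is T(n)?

Master Theorem for T(n) = 1T(n/4) + O(n^0):

a = 1, b = 4, c = 0
log_b(a) = log_4(1) = 0.0000

Case 2: c = 0 = log_4(1) = 0.0000
T(n) = O(n^0 log n) = O(log n)

For T(n) = 1T(n/4) + O(n^0): log_4(1) = 0.0000. This is Case 2 of the Master Theorem (c = log_b(a), equal work at all levels), giving O(log n).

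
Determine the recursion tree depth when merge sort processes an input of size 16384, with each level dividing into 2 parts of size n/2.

For divide and conquer with division factor 2:

Problem sizes at each level:
Level 0: 16384
Level 1: 8192
Level 2: 4096
Level 3: 2048
Level 4: 1024
Level 5: 512
Level 6: 256
Level 7: 128
Level 8: 64
Level 9: 32
Level 10: 16
Level 11: 8
Level 12: 4
Level 13: 2
Level 14: 1

The root is level 0 and the size-1 base case is level 14 (the tree spans levels 0 through 14, i.e. 15 levels counting the root), so the depth is the number of divisions: log_2(16384) = 14

The recursion tree depth is log_2(16384) = 14. At each level, the problem size is divided by 2, so it takes 14 divisions to reduce to a base case of size 1. The algorithm makes 2 recursive calls at each level.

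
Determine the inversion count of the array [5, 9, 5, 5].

Finding inversions in [5, 9, 5, 5]:

(1, 2): arr[1]=9 > arr[2]=5
(1, 3): arr[1]=9 > arr[3]=5

Total inversions: 2

The array has 2 inversion(s): (1,2), (1,3). Each pair (i,j) satisfies i < j and arr[i] > arr[j].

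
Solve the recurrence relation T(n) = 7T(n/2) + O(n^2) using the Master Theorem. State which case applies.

Master Theorem for T(n) = 7T(n/2) + O(n^2):

a = 7, b = 2, c = 2
log_b(a) = log_2(7) = 2.8074

Case 1: c = 2 < log_2(7) = 2.8074
T(n) = O(n^(log_2 7))

For T(n) = 7T(n/2) + O(n^2): log_2(7) = 2.8074. This is Case 1 of the Master Theorem (c < log_b(a), work dominated by leaves), giving O(n^(log_2 7)).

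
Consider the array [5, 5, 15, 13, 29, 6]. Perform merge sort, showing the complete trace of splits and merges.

Merge sort trace:

Split: [5, 5, 15, 13, 29, 6] -> [5, 5, 15] and [13, 29, 6]
  Split: [5, 5, 15] -> [5] and [5, 15]
    Split: [5, 15] -> [5] and [15]
    Merge: [5] + [15] -> [5, 15]
  Merge: [5] + [5, 15] -> [5, 5, 15]
  Split: [13, 29, 6] -> [13] and [29, 6]
    Split: [29, 6] -> [29] and [6]
    Merge: [29] + [6] -> [6, 29]
  Merge: [13] + [6, 29] -> [6, 13, 29]
Merge: [5, 5, 15] + [6, 13, 29] -> [5, 5, 6, 13, 15, 29]

Final sorted array: [5, 5, 6, 13, 15, 29]

The merge sort proceeds by recursively splitting the array and merging sorted halves.
After all merges, the sorted array is [5, 5, 6, 13, 15, 29].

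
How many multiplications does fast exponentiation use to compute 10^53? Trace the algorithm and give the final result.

Computing 10^53 by squaring (build up from 10^1; each line after the first costs one multiplication):

10^1 = 10
10^2 = (10^1)^2 = 10^2 = 100
10^3 = 10 * 10^2 = 10 * 100 = 1000
10^6 = (10^3)^2 = 1000^2 = 1000000
10^12 = (10^6)^2 = 1000000^2 = 1000000000000
10^13 = 10 * 10^12 = 10 * 1000000000000 = 10000000000000
10^26 = (10^13)^2 = 10000000000000^2 = 100000000000000000000000000
10^52 = (10^26)^2 = 100000000000000000000000000^2 = 10000000000000000000000000000000000000000000000000000
10^53 = 10 * 10^52 = 10 * 10000000000000000000000000000000000000000000000000000 = 100000000000000000000000000000000000000000000000000000

Result: 100000000000000000000000000000000000000000000000000000
Multiplications needed: 8 (8 lines after 10^1)

10^53 = 100000000000000000000000000000000000000000000000000000. Using exponentiation by squaring, this requires 8 multiplications. The key idea: if the exponent is even, square the half-power; if odd, multiply by the base once.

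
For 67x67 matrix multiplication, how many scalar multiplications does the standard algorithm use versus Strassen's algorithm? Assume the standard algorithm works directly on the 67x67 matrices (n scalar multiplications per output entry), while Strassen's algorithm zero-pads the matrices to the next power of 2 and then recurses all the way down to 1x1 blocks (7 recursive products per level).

Matrix multiplication for 67x67 matrices:

Strassen's algorithm requires power-of-2 dimensions. Pad 67x67 to 128x128 (next power of 2).

Standard algorithm: 67^3 = 300763 multiplications
Strassen's algorithm: 7^(log2(128)) = 7^7 = 823543 multiplications
Difference: 300763 - 823543 = -522780 (Strassen uses MORE here due to padding overhead — for small or just-over-power-of-2 n, padding can outweigh the per-level savings)

Standard: 300763 multiplications (67^3). Strassen: 823543 multiplications (7^7, after padding to 128x128). Strassen reduces 8 recursive multiplications to 7 at each level.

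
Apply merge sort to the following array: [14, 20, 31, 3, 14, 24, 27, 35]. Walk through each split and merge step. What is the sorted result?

Merge sort trace:

Split: [14, 20, 31, 3, 14, 24, 27, 35] -> [14, 20, 31, 3] and [14, 24, 27, 35]
  Split: [14, 20, 31, 3] -> [14, 20] and [31, 3]
    Split: [14, 20] -> [14] and [20]
    Merge: [14] + [20] -> [14, 20]
    Split: [31, 3] -> [31] and [3]
    Merge: [31] + [3] -> [3, 31]
  Merge: [14, 20] + [3, 31] -> [3, 14, 20, 31]
  Split: [14, 24, 27, 35] -> [14, 24] and [27, 35]
    Split: [14, 24] -> [14] and [24]
    Merge: [14] + [24] -> [14, 24]
    Split: [27, 35] -> [27] and [35]
    Merge: [27] + [35] -> [27, 35]
  Merge: [14, 24] + [27, 35] -> [14, 24, 27, 35]
Merge: [3, 14, 20, 31] + [14, 24, 27, 35] -> [3, 14, 14, 20, 24, 27, 31, 35]

Final sorted array: [3, 14, 14, 20, 24, 27, 31, 35]

The merge sort proceeds by recursively splitting the array and merging sorted halves.
After all merges, the sorted array is [3, 14, 14, 20, 24, 27, 31, 35].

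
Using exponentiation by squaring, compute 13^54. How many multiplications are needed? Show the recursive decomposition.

Computing 13^54 by squaring (build up from 13^1; each line after the first costs one multiplication):

13^1 = 13
13^2 = (13^1)^2 = 13^2 = 169
13^3 = 13 * 13^2 = 13 * 169 = 2197
13^6 = (13^3)^2 = 2197^2 = 4826809
13^12 = (13^6)^2 = 4826809^2 = 23298085122481
13^13 = 13 * 13^12 = 13 * 23298085122481 = 302875106592253
13^26 = (13^13)^2 = 302875106592253^2 = 91733330193268616658399616009
13^27 = 13 * 13^26 = 13 * 91733330193268616658399616009 = 1192533292512492016559195008117
13^54 = (13^27)^2 = 1192533292512492016559195008117^2 = 1422135653750684847524758738836375672734734444846971695885689

Result: 1422135653750684847524758738836375672734734444846971695885689
Multiplications needed: 8 (8 lines after 13^1)

13^54 = 1422135653750684847524758738836375672734734444846971695885689. Using exponentiation by squaring, this requires 8 multiplications. The key idea: if the exponent is even, square the half-power; if odd, multiply by the base once.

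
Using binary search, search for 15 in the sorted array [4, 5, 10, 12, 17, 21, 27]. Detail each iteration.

Binary search for 15 in [4, 5, 10, 12, 17, 21, 27]:

lo=0, hi=6, mid=3, arr[mid]=12 -> 12 < 15, search right half
lo=4, hi=6, mid=5, arr[mid]=21 -> 21 > 15, search left half
lo=4, hi=4, mid=4, arr[mid]=17 -> 17 > 15, search left half
lo=4 > hi=3, target 15 not found

Binary search determines that 15 is not in the array after 3 comparisons. The search space was exhausted without finding the target.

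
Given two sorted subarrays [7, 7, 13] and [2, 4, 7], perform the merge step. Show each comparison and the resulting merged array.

Merging process:

Compare 7 vs 2: take 2 from right. Merged: [2]
Compare 7 vs 4: take 4 from right. Merged: [2, 4]
Compare 7 vs 7: take 7 from left. Merged: [2, 4, 7]
Compare 7 vs 7: take 7 from left. Merged: [2, 4, 7, 7]
Compare 13 vs 7: take 7 from right. Merged: [2, 4, 7, 7, 7]
Append remaining from left: [13]. Merged: [2, 4, 7, 7, 7, 13]

Final merged array: [2, 4, 7, 7, 7, 13]
Total comparisons: 5

The merged array is [2, 4, 7, 7, 7, 13], requiring 5 comparisons. The merge step runs in O(n) time where n is the total number of elements.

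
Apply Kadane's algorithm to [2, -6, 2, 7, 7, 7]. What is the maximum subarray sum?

Using Kadane's algorithm on [2, -6, 2, 7, 7, 7]:

Scanning through the array:
Position 1 (value -6): max_ending_here = -4, max_so_far = 2
Position 2 (value 2): max_ending_here = 2, max_so_far = 2
Position 3 (value 7): max_ending_here = 9, max_so_far = 9
Position 4 (value 7): max_ending_here = 16, max_so_far = 16
Position 5 (value 7): max_ending_here = 23, max_so_far = 23

Maximum subarray: [2, 7, 7, 7]
Maximum sum: 23

The maximum subarray is [2, 7, 7, 7] with sum 23. This subarray runs from index 2 to index 5.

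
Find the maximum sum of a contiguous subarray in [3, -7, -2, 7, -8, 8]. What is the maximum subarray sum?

Using Kadane's algorithm on [3, -7, -2, 7, -8, 8]:

Scanning through the array:
Position 1 (value -7): max_ending_here = -4, max_so_far = 3
Position 2 (value -2): max_ending_here = -2, max_so_far = 3
Position 3 (value 7): max_ending_here = 7, max_so_far = 7
Position 4 (value -8): max_ending_here = -1, max_so_far = 7
Position 5 (value 8): max_ending_here = 8, max_so_far = 8

Maximum subarray: [8]
Maximum sum: 8

The maximum subarray is [8] with sum 8. This subarray runs from index 5 to index 5.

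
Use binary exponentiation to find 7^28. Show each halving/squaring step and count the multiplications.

Computing 7^28 by squaring (build up from 7^1; each line after the first costs one multiplication):

7^1 = 7
7^2 = (7^1)^2 = 7^2 = 49
7^3 = 7 * 7^2 = 7 * 49 = 343
7^6 = (7^3)^2 = 343^2 = 117649
7^7 = 7 * 7^6 = 7 * 117649 = 823543
7^14 = (7^7)^2 = 823543^2 = 678223072849
7^28 = (7^14)^2 = 678223072849^2 = 459986536544739960976801

Result: 459986536544739960976801
Multiplications needed: 6 (6 lines after 7^1)

7^28 = 459986536544739960976801. Using exponentiation by squaring, this requires 6 multiplications. The key idea: if the exponent is even, square the half-power; if odd, multiply by the base once.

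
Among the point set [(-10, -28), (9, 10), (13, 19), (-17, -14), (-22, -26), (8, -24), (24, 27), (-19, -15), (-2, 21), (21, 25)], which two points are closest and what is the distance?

Computing all pairwise distances among 10 points:

d((-10, -28), (9, 10)) = 42.4853
d((-10, -28), (13, 19)) = 52.3259
d((-10, -28), (-17, -14)) = 15.6525
d((-10, -28), (-22, -26)) = 12.1655
d((-10, -28), (8, -24)) = 18.4391
d((-10, -28), (24, 27)) = 64.6607
d((-10, -28), (-19, -15)) = 15.8114
d((-10, -28), (-2, 21)) = 49.6488
d((-10, -28), (21, 25)) = 61.4003
d((9, 10), (13, 19)) = 9.8489
d((9, 10), (-17, -14)) = 35.3836
d((9, 10), (-22, -26)) = 47.5079
d((9, 10), (8, -24)) = 34.0147
d((9, 10), (24, 27)) = 22.6716
d((9, 10), (-19, -15)) = 37.5366
d((9, 10), (-2, 21)) = 15.5563
d((9, 10), (21, 25)) = 19.2094
d((13, 19), (-17, -14)) = 44.5982
d((13, 19), (-22, -26)) = 57.0088
d((13, 19), (8, -24)) = 43.2897
d((13, 19), (24, 27)) = 13.6015
d((13, 19), (-19, -15)) = 46.6905
d((13, 19), (-2, 21)) = 15.1327
d((13, 19), (21, 25)) = 10.0
d((-17, -14), (-22, -26)) = 13.0
d((-17, -14), (8, -24)) = 26.9258
d((-17, -14), (24, 27)) = 57.9828
d((-17, -14), (-19, -15)) = 2.2361 <-- minimum
d((-17, -14), (-2, 21)) = 38.0789
d((-17, -14), (21, 25)) = 54.4518
d((-22, -26), (8, -24)) = 30.0666
d((-22, -26), (24, 27)) = 70.1783
d((-22, -26), (-19, -15)) = 11.4018
d((-22, -26), (-2, 21)) = 51.0784
d((-22, -26), (21, 25)) = 66.7083
d((8, -24), (24, 27)) = 53.4509
d((8, -24), (-19, -15)) = 28.4605
d((8, -24), (-2, 21)) = 46.0977
d((8, -24), (21, 25)) = 50.6952
d((24, 27), (-19, -15)) = 60.1082
d((24, 27), (-2, 21)) = 26.6833
d((24, 27), (21, 25)) = 3.6056
d((-19, -15), (-2, 21)) = 39.8121
d((-19, -15), (21, 25)) = 56.5685
d((-2, 21), (21, 25)) = 23.3452

Closest pair: (-17, -14) and (-19, -15) with distance 2.2361

The closest pair is (-17, -14) and (-19, -15) with Euclidean distance 2.2361. For 10 points, brute-force pairwise comparison is shown above. For large n, the divide-and-conquer algorithm (sort by x, recurse on halves, check the dividing strip) achieves O(n log n).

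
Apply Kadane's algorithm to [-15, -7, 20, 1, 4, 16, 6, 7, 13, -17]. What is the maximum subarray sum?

Using Kadane's algorithm on [-15, -7, 20, 1, 4, 16, 6, 7, 13, -17]:

Scanning through the array:
Position 1 (value -7): max_ending_here = -7, max_so_far = -7
Position 2 (value 20): max_ending_here = 20, max_so_far = 20
Position 3 (value 1): max_ending_here = 21, max_so_far = 21
Position 4 (value 4): max_ending_here = 25, max_so_far = 25
Position 5 (value 16): max_ending_here = 41, max_so_far = 41
Position 6 (value 6): max_ending_here = 47, max_so_far = 47
Position 7 (value 7): max_ending_here = 54, max_so_far = 54
Position 8 (value 13): max_ending_here = 67, max_so_far = 67
Position 9 (value -17): max_ending_here = 50, max_so_far = 67

Maximum subarray: [20, 1, 4, 16, 6, 7, 13]
Maximum sum: 67

The maximum subarray is [20, 1, 4, 16, 6, 7, 13] with sum 67. This subarray runs from index 2 to index 8.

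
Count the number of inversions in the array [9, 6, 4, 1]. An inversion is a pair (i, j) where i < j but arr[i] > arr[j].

Finding inversions in [9, 6, 4, 1]:

(0, 1): arr[0]=9 > arr[1]=6
(0, 2): arr[0]=9 > arr[2]=4
(0, 3): arr[0]=9 > arr[3]=1
(1, 2): arr[1]=6 > arr[2]=4
(1, 3): arr[1]=6 > arr[3]=1
(2, 3): arr[2]=4 > arr[3]=1

Total inversions: 6

The array has 6 inversion(s): (0,1), (0,2), (0,3), (1,2), (1,3), (2,3). Each pair (i,j) satisfies i < j and arr[i] > arr[j].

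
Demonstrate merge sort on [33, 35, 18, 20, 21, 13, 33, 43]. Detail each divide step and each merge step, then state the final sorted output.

Merge sort trace:

Split: [33, 35, 18, 20, 21, 13, 33, 43] -> [33, 35, 18, 20] and [21, 13, 33, 43]
  Split: [33, 35, 18, 20] -> [33, 35] and [18, 20]
    Split: [33, 35] -> [33] and [35]
    Merge: [33] + [35] -> [33, 35]
    Split: [18, 20] -> [18] and [20]
    Merge: [18] + [20] -> [18, 20]
  Merge: [33, 35] + [18, 20] -> [18, 20, 33, 35]
  Split: [21, 13, 33, 43] -> [21, 13] and [33, 43]
    Split: [21, 13] -> [21] and [13]
    Merge: [21] + [13] -> [13, 21]
    Split: [33, 43] -> [33] and [43]
    Merge: [33] + [43] -> [33, 43]
  Merge: [13, 21] + [33, 43] -> [13, 21, 33, 43]
Merge: [18, 20, 33, 35] + [13, 21, 33, 43] -> [13, 18, 20, 21, 33, 33, 35, 43]

Final sorted array: [13, 18, 20, 21, 33, 33, 35, 43]

The merge sort proceeds by recursively splitting the array and merging sorted halves.
After all merges, the sorted array is [13, 18, 20, 21, 33, 33, 35, 43].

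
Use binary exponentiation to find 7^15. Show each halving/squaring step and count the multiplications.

Computing 7^15 by squaring (build up from 7^1; each line after the first costs one multiplication):

7^1 = 7
7^2 = (7^1)^2 = 7^2 = 49
7^3 = 7 * 7^2 = 7 * 49 = 343
7^6 = (7^3)^2 = 343^2 = 117649
7^7 = 7 * 7^6 = 7 * 117649 = 823543
7^14 = (7^7)^2 = 823543^2 = 678223072849
7^15 = 7 * 7^14 = 7 * 678223072849 = 4747561509943

Result: 4747561509943
Multiplications needed: 6 (6 lines after 7^1)

7^15 = 4747561509943. Using exponentiation by squaring, this requires 6 multiplications. The key idea: if the exponent is even, square the half-power; if odd, multiply by the base once.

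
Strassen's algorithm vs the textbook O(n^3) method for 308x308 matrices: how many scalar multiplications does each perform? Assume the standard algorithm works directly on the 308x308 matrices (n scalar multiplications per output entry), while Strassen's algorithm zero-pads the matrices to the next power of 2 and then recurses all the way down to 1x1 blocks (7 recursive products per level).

Matrix multiplication for 308x308 matrices:

Strassen's algorithm requires power-of-2 dimensions. Pad 308x308 to 512x512 (next power of 2).

Standard algorithm: 308^3 = 29218112 multiplications
Strassen's algorithm: 7^(log2(512)) = 7^9 = 40353607 multiplications
Difference: 29218112 - 40353607 = -11135495 (Strassen uses MORE here due to padding overhead — for small or just-over-power-of-2 n, padding can outweigh the per-level savings)

Standard: 29218112 multiplications (308^3). Strassen: 40353607 multiplications (7^9, after padding to 512x512). Strassen reduces 8 recursive multiplications to 7 at each level.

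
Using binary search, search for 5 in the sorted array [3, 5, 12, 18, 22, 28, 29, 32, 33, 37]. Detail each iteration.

Binary search for 5 in [3, 5, 12, 18, 22, 28, 29, 32, 33, 37]:

lo=0, hi=9, mid=4, arr[mid]=22 -> 22 > 5, search left half
lo=0, hi=3, mid=1, arr[mid]=5 -> Found target at index 1!

Binary search finds 5 at index 1 after 2 comparisons. The search repeatedly halves the search space by comparing with the middle element.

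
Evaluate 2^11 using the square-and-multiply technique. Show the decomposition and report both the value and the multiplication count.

Computing 2^11 by squaring (build up from 2^1; each line after the first costs one multiplication):

2^1 = 2
2^2 = (2^1)^2 = 2^2 = 4
2^4 = (2^2)^2 = 4^2 = 16
2^5 = 2 * 2^4 = 2 * 16 = 32
2^10 = (2^5)^2 = 32^2 = 1024
2^11 = 2 * 2^10 = 2 * 1024 = 2048

Result: 2048
Multiplications needed: 5 (5 lines after 2^1)

2^11 = 2048. Using exponentiation by squaring, this requires 5 multiplications. The key idea: if the exponent is even, square the half-power; if odd, multiply by the base once.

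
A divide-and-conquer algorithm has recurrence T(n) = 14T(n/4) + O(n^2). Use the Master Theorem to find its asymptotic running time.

Master Theorem for T(n) = 14T(n/4) + O(n^2):

a = 14, b = 4, c = 2
log_b(a) = log_4(14) = 1.9037

Case 3: c = 2 > log_4(14) = 1.9037
T(n) = O(n^2) = O(n^2)

For T(n) = 14T(n/4) + O(n^2): log_4(14) = 1.9037. This is Case 3 of the Master Theorem (c > log_b(a), work dominated by root), giving O(n^2).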